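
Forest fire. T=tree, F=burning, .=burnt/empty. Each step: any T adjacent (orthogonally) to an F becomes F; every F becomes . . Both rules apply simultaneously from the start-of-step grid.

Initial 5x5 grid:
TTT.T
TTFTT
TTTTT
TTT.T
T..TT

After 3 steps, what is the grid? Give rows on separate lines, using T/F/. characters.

Step 1: 4 trees catch fire, 1 burn out
  TTF.T
  TF.FT
  TTFTT
  TTT.T
  T..TT
Step 2: 6 trees catch fire, 4 burn out
  TF..T
  F...F
  TF.FT
  TTF.T
  T..TT
Step 3: 5 trees catch fire, 6 burn out
  F...F
  .....
  F...F
  TF..T
  T..TT

F...F
.....
F...F
TF..T
T..TT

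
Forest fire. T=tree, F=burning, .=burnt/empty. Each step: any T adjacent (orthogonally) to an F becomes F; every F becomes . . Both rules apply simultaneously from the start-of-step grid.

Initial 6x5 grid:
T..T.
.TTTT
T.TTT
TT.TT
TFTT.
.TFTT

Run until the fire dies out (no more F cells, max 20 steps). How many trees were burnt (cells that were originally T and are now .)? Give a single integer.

Answer: 19

Derivation:
Step 1: +5 fires, +2 burnt (F count now 5)
Step 2: +3 fires, +5 burnt (F count now 3)
Step 3: +2 fires, +3 burnt (F count now 2)
Step 4: +2 fires, +2 burnt (F count now 2)
Step 5: +3 fires, +2 burnt (F count now 3)
Step 6: +3 fires, +3 burnt (F count now 3)
Step 7: +1 fires, +3 burnt (F count now 1)
Step 8: +0 fires, +1 burnt (F count now 0)
Fire out after step 8
Initially T: 20, now '.': 29
Total burnt (originally-T cells now '.'): 19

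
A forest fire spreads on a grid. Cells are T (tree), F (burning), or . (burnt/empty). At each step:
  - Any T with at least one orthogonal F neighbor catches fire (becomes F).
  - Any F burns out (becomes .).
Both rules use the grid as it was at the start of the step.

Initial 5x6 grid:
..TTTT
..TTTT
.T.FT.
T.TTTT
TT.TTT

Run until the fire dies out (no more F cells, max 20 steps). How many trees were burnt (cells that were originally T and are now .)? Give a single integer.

Step 1: +3 fires, +1 burnt (F count now 3)
Step 2: +6 fires, +3 burnt (F count now 6)
Step 3: +5 fires, +6 burnt (F count now 5)
Step 4: +2 fires, +5 burnt (F count now 2)
Step 5: +0 fires, +2 burnt (F count now 0)
Fire out after step 5
Initially T: 20, now '.': 26
Total burnt (originally-T cells now '.'): 16

Answer: 16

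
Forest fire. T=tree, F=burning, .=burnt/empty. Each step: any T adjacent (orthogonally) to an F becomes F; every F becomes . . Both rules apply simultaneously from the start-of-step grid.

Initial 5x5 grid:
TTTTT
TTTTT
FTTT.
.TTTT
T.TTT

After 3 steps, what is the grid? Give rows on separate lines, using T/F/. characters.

Step 1: 2 trees catch fire, 1 burn out
  TTTTT
  FTTTT
  .FTT.
  .TTTT
  T.TTT
Step 2: 4 trees catch fire, 2 burn out
  FTTTT
  .FTTT
  ..FT.
  .FTTT
  T.TTT
Step 3: 4 trees catch fire, 4 burn out
  .FTTT
  ..FTT
  ...F.
  ..FTT
  T.TTT

.FTTT
..FTT
...F.
..FTT
T.TTT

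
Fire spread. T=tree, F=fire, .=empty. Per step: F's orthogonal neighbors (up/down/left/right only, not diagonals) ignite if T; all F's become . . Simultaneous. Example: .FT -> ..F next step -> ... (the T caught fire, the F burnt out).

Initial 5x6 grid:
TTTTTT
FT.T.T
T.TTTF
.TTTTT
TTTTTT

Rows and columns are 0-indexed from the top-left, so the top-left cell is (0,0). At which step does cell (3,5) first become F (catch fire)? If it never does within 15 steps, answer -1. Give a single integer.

Step 1: cell (3,5)='F' (+6 fires, +2 burnt)
  -> target ignites at step 1
Step 2: cell (3,5)='.' (+5 fires, +6 burnt)
Step 3: cell (3,5)='.' (+6 fires, +5 burnt)
Step 4: cell (3,5)='.' (+3 fires, +6 burnt)
Step 5: cell (3,5)='.' (+2 fires, +3 burnt)
Step 6: cell (3,5)='.' (+1 fires, +2 burnt)
Step 7: cell (3,5)='.' (+1 fires, +1 burnt)
Step 8: cell (3,5)='.' (+0 fires, +1 burnt)
  fire out at step 8

1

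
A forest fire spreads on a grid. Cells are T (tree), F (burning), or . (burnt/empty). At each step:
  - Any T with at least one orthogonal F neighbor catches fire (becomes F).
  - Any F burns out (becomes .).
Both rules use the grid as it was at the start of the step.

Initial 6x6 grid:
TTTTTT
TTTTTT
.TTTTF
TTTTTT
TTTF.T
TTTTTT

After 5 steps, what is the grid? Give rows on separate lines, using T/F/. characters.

Step 1: 6 trees catch fire, 2 burn out
  TTTTTT
  TTTTTF
  .TTTF.
  TTTFTF
  TTF..T
  TTTFTT
Step 2: 9 trees catch fire, 6 burn out
  TTTTTF
  TTTTF.
  .TTF..
  TTF.F.
  TF...F
  TTF.FT
Step 3: 7 trees catch fire, 9 burn out
  TTTTF.
  TTTF..
  .TF...
  TF....
  F.....
  TF...F
Step 4: 5 trees catch fire, 7 burn out
  TTTF..
  TTF...
  .F....
  F.....
  ......
  F.....
Step 5: 2 trees catch fire, 5 burn out
  TTF...
  TF....
  ......
  ......
  ......
  ......

TTF...
TF....
......
......
......
......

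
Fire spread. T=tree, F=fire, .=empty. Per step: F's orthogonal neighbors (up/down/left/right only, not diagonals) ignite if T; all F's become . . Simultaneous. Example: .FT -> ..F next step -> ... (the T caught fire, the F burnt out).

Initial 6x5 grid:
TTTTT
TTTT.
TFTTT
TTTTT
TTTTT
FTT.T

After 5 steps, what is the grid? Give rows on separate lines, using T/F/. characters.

Step 1: 6 trees catch fire, 2 burn out
  TTTTT
  TFTT.
  F.FTT
  TFTTT
  FTTTT
  .FT.T
Step 2: 8 trees catch fire, 6 burn out
  TFTTT
  F.FT.
  ...FT
  F.FTT
  .FTTT
  ..F.T
Step 3: 6 trees catch fire, 8 burn out
  F.FTT
  ...F.
  ....F
  ...FT
  ..FTT
  ....T
Step 4: 3 trees catch fire, 6 burn out
  ...FT
  .....
  .....
  ....F
  ...FT
  ....T
Step 5: 2 trees catch fire, 3 burn out
  ....F
  .....
  .....
  .....
  ....F
  ....T

....F
.....
.....
.....
....F
....T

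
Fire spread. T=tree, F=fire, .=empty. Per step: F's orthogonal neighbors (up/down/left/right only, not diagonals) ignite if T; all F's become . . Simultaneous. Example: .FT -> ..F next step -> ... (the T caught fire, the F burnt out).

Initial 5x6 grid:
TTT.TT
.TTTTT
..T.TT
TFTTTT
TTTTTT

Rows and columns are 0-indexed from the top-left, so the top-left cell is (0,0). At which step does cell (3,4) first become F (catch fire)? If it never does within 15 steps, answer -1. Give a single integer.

Step 1: cell (3,4)='T' (+3 fires, +1 burnt)
Step 2: cell (3,4)='T' (+4 fires, +3 burnt)
Step 3: cell (3,4)='F' (+3 fires, +4 burnt)
  -> target ignites at step 3
Step 4: cell (3,4)='.' (+6 fires, +3 burnt)
Step 5: cell (3,4)='.' (+4 fires, +6 burnt)
Step 6: cell (3,4)='.' (+3 fires, +4 burnt)
Step 7: cell (3,4)='.' (+1 fires, +3 burnt)
Step 8: cell (3,4)='.' (+0 fires, +1 burnt)
  fire out at step 8

3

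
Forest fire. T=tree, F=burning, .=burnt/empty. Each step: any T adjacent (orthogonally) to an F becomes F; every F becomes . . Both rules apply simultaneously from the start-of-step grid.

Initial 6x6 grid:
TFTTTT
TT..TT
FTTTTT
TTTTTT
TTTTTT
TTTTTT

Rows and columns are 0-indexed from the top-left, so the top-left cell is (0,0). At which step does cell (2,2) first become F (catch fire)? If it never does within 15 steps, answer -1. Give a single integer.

Step 1: cell (2,2)='T' (+6 fires, +2 burnt)
Step 2: cell (2,2)='F' (+4 fires, +6 burnt)
  -> target ignites at step 2
Step 3: cell (2,2)='.' (+5 fires, +4 burnt)
Step 4: cell (2,2)='.' (+6 fires, +5 burnt)
Step 5: cell (2,2)='.' (+5 fires, +6 burnt)
Step 6: cell (2,2)='.' (+3 fires, +5 burnt)
Step 7: cell (2,2)='.' (+2 fires, +3 burnt)
Step 8: cell (2,2)='.' (+1 fires, +2 burnt)
Step 9: cell (2,2)='.' (+0 fires, +1 burnt)
  fire out at step 9

2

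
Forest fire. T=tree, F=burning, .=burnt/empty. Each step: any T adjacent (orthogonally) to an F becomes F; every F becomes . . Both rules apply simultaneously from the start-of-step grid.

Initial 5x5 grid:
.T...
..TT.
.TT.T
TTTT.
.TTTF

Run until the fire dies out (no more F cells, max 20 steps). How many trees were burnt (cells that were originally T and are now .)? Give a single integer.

Step 1: +1 fires, +1 burnt (F count now 1)
Step 2: +2 fires, +1 burnt (F count now 2)
Step 3: +2 fires, +2 burnt (F count now 2)
Step 4: +2 fires, +2 burnt (F count now 2)
Step 5: +3 fires, +2 burnt (F count now 3)
Step 6: +1 fires, +3 burnt (F count now 1)
Step 7: +0 fires, +1 burnt (F count now 0)
Fire out after step 7
Initially T: 13, now '.': 23
Total burnt (originally-T cells now '.'): 11

Answer: 11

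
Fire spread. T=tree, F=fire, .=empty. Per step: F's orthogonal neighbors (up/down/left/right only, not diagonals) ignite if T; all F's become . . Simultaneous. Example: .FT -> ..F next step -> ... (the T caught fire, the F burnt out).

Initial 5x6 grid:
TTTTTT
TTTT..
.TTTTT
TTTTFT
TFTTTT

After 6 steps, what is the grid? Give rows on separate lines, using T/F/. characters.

Step 1: 7 trees catch fire, 2 burn out
  TTTTTT
  TTTT..
  .TTTFT
  TFTF.F
  F.FTFT
Step 2: 7 trees catch fire, 7 burn out
  TTTTTT
  TTTT..
  .FTF.F
  F.F...
  ...F.F
Step 3: 3 trees catch fire, 7 burn out
  TTTTTT
  TFTF..
  ..F...
  ......
  ......
Step 4: 4 trees catch fire, 3 burn out
  TFTFTT
  F.F...
  ......
  ......
  ......
Step 5: 3 trees catch fire, 4 burn out
  F.F.FT
  ......
  ......
  ......
  ......
Step 6: 1 trees catch fire, 3 burn out
  .....F
  ......
  ......
  ......
  ......

.....F
......
......
......
......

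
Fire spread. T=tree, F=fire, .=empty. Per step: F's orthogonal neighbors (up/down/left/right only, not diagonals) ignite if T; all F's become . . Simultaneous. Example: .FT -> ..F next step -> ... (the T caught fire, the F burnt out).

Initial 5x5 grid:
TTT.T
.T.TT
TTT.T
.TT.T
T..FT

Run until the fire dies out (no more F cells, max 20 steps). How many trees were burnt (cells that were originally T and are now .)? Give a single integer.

Answer: 6

Derivation:
Step 1: +1 fires, +1 burnt (F count now 1)
Step 2: +1 fires, +1 burnt (F count now 1)
Step 3: +1 fires, +1 burnt (F count now 1)
Step 4: +1 fires, +1 burnt (F count now 1)
Step 5: +2 fires, +1 burnt (F count now 2)
Step 6: +0 fires, +2 burnt (F count now 0)
Fire out after step 6
Initially T: 16, now '.': 15
Total burnt (originally-T cells now '.'): 6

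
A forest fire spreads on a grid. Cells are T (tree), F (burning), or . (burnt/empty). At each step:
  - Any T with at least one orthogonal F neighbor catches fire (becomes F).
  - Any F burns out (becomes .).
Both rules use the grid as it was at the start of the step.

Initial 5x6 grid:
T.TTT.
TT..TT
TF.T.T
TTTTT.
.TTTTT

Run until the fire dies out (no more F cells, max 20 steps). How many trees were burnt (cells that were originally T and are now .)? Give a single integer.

Step 1: +3 fires, +1 burnt (F count now 3)
Step 2: +4 fires, +3 burnt (F count now 4)
Step 3: +3 fires, +4 burnt (F count now 3)
Step 4: +3 fires, +3 burnt (F count now 3)
Step 5: +1 fires, +3 burnt (F count now 1)
Step 6: +1 fires, +1 burnt (F count now 1)
Step 7: +0 fires, +1 burnt (F count now 0)
Fire out after step 7
Initially T: 21, now '.': 24
Total burnt (originally-T cells now '.'): 15

Answer: 15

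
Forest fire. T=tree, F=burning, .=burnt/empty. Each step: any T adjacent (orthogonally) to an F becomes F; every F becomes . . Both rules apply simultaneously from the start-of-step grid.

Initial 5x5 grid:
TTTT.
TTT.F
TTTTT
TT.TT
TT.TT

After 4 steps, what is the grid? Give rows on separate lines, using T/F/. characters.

Step 1: 1 trees catch fire, 1 burn out
  TTTT.
  TTT..
  TTTTF
  TT.TT
  TT.TT
Step 2: 2 trees catch fire, 1 burn out
  TTTT.
  TTT..
  TTTF.
  TT.TF
  TT.TT
Step 3: 3 trees catch fire, 2 burn out
  TTTT.
  TTT..
  TTF..
  TT.F.
  TT.TF
Step 4: 3 trees catch fire, 3 burn out
  TTTT.
  TTF..
  TF...
  TT...
  TT.F.

TTTT.
TTF..
TF...
TT...
TT.F.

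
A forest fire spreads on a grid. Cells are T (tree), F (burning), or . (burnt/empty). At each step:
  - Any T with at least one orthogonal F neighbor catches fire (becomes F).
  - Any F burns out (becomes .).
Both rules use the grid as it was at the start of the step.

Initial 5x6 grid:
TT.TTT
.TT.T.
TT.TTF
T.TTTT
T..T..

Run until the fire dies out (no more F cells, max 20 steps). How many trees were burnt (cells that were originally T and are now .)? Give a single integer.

Answer: 11

Derivation:
Step 1: +2 fires, +1 burnt (F count now 2)
Step 2: +3 fires, +2 burnt (F count now 3)
Step 3: +2 fires, +3 burnt (F count now 2)
Step 4: +4 fires, +2 burnt (F count now 4)
Step 5: +0 fires, +4 burnt (F count now 0)
Fire out after step 5
Initially T: 19, now '.': 22
Total burnt (originally-T cells now '.'): 11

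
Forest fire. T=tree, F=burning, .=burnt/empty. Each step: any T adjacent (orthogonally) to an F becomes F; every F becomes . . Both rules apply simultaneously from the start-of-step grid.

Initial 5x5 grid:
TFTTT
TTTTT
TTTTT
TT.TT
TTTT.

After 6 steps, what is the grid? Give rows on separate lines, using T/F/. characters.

Step 1: 3 trees catch fire, 1 burn out
  F.FTT
  TFTTT
  TTTTT
  TT.TT
  TTTT.
Step 2: 4 trees catch fire, 3 burn out
  ...FT
  F.FTT
  TFTTT
  TT.TT
  TTTT.
Step 3: 5 trees catch fire, 4 burn out
  ....F
  ...FT
  F.FTT
  TF.TT
  TTTT.
Step 4: 4 trees catch fire, 5 burn out
  .....
  ....F
  ...FT
  F..TT
  TFTT.
Step 5: 4 trees catch fire, 4 burn out
  .....
  .....
  ....F
  ...FT
  F.FT.
Step 6: 2 trees catch fire, 4 burn out
  .....
  .....
  .....
  ....F
  ...F.

.....
.....
.....
....F
...F.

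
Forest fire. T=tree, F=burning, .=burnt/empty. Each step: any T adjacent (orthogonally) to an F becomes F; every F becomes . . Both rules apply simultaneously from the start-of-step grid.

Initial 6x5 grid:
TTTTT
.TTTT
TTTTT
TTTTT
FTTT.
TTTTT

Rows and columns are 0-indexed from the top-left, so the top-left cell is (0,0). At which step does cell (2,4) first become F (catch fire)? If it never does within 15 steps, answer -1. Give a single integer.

Step 1: cell (2,4)='T' (+3 fires, +1 burnt)
Step 2: cell (2,4)='T' (+4 fires, +3 burnt)
Step 3: cell (2,4)='T' (+4 fires, +4 burnt)
Step 4: cell (2,4)='T' (+4 fires, +4 burnt)
Step 5: cell (2,4)='T' (+5 fires, +4 burnt)
Step 6: cell (2,4)='F' (+4 fires, +5 burnt)
  -> target ignites at step 6
Step 7: cell (2,4)='.' (+2 fires, +4 burnt)
Step 8: cell (2,4)='.' (+1 fires, +2 burnt)
Step 9: cell (2,4)='.' (+0 fires, +1 burnt)
  fire out at step 9

6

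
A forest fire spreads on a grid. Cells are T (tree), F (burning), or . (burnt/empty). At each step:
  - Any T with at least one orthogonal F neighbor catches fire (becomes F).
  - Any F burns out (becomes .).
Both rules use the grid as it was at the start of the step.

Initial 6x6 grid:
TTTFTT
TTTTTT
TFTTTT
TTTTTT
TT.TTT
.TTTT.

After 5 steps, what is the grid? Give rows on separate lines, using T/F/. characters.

Step 1: 7 trees catch fire, 2 burn out
  TTF.FT
  TFTFTT
  F.FTTT
  TFTTTT
  TT.TTT
  .TTTT.
Step 2: 9 trees catch fire, 7 burn out
  TF...F
  F.F.FT
  ...FTT
  F.FTTT
  TF.TTT
  .TTTT.
Step 3: 6 trees catch fire, 9 burn out
  F.....
  .....F
  ....FT
  ...FTT
  F..TTT
  .FTTT.
Step 4: 4 trees catch fire, 6 burn out
  ......
  ......
  .....F
  ....FT
  ...FTT
  ..FTT.
Step 5: 3 trees catch fire, 4 burn out
  ......
  ......
  ......
  .....F
  ....FT
  ...FT.

......
......
......
.....F
....FT
...FT.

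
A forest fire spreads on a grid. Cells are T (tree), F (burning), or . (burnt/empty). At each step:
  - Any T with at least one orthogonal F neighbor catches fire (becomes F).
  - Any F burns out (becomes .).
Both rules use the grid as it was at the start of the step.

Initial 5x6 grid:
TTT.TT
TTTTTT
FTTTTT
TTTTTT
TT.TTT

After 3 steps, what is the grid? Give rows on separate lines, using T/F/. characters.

Step 1: 3 trees catch fire, 1 burn out
  TTT.TT
  FTTTTT
  .FTTTT
  FTTTTT
  TT.TTT
Step 2: 5 trees catch fire, 3 burn out
  FTT.TT
  .FTTTT
  ..FTTT
  .FTTTT
  FT.TTT
Step 3: 5 trees catch fire, 5 burn out
  .FT.TT
  ..FTTT
  ...FTT
  ..FTTT
  .F.TTT

.FT.TT
..FTTT
...FTT
..FTTT
.F.TTT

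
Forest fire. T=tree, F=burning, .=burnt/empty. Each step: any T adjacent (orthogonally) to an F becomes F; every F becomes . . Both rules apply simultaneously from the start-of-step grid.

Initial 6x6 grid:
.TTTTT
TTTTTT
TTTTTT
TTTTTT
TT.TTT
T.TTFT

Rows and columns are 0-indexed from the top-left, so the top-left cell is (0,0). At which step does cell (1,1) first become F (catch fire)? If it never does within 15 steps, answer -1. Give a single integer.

Step 1: cell (1,1)='T' (+3 fires, +1 burnt)
Step 2: cell (1,1)='T' (+4 fires, +3 burnt)
Step 3: cell (1,1)='T' (+3 fires, +4 burnt)
Step 4: cell (1,1)='T' (+4 fires, +3 burnt)
Step 5: cell (1,1)='T' (+5 fires, +4 burnt)
Step 6: cell (1,1)='T' (+6 fires, +5 burnt)
Step 7: cell (1,1)='F' (+4 fires, +6 burnt)
  -> target ignites at step 7
Step 8: cell (1,1)='.' (+3 fires, +4 burnt)
Step 9: cell (1,1)='.' (+0 fires, +3 burnt)
  fire out at step 9

7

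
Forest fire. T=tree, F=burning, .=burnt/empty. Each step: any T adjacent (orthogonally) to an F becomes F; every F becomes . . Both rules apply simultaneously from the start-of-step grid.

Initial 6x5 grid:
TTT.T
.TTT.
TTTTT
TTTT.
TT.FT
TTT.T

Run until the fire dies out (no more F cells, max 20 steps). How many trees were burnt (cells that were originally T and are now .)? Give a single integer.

Answer: 22

Derivation:
Step 1: +2 fires, +1 burnt (F count now 2)
Step 2: +3 fires, +2 burnt (F count now 3)
Step 3: +4 fires, +3 burnt (F count now 4)
Step 4: +4 fires, +4 burnt (F count now 4)
Step 5: +5 fires, +4 burnt (F count now 5)
Step 6: +3 fires, +5 burnt (F count now 3)
Step 7: +1 fires, +3 burnt (F count now 1)
Step 8: +0 fires, +1 burnt (F count now 0)
Fire out after step 8
Initially T: 23, now '.': 29
Total burnt (originally-T cells now '.'): 22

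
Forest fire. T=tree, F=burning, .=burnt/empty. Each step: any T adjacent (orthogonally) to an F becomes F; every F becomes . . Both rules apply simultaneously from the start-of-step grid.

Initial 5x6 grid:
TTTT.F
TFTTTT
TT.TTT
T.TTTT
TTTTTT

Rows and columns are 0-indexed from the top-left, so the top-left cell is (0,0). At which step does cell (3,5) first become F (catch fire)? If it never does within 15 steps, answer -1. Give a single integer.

Step 1: cell (3,5)='T' (+5 fires, +2 burnt)
Step 2: cell (3,5)='T' (+6 fires, +5 burnt)
Step 3: cell (3,5)='F' (+5 fires, +6 burnt)
  -> target ignites at step 3
Step 4: cell (3,5)='.' (+4 fires, +5 burnt)
Step 5: cell (3,5)='.' (+4 fires, +4 burnt)
Step 6: cell (3,5)='.' (+1 fires, +4 burnt)
Step 7: cell (3,5)='.' (+0 fires, +1 burnt)
  fire out at step 7

3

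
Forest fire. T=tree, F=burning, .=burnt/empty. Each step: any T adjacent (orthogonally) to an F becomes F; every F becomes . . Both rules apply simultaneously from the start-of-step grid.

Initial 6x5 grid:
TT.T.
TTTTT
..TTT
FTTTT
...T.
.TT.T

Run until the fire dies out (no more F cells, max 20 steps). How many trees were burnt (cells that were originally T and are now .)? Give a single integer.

Step 1: +1 fires, +1 burnt (F count now 1)
Step 2: +1 fires, +1 burnt (F count now 1)
Step 3: +2 fires, +1 burnt (F count now 2)
Step 4: +4 fires, +2 burnt (F count now 4)
Step 5: +3 fires, +4 burnt (F count now 3)
Step 6: +4 fires, +3 burnt (F count now 4)
Step 7: +1 fires, +4 burnt (F count now 1)
Step 8: +0 fires, +1 burnt (F count now 0)
Fire out after step 8
Initially T: 19, now '.': 27
Total burnt (originally-T cells now '.'): 16

Answer: 16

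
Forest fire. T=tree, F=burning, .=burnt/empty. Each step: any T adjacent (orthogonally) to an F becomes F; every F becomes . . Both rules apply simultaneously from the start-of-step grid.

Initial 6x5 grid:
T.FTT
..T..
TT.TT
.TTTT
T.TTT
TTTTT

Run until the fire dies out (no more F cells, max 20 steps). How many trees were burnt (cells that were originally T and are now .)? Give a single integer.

Step 1: +2 fires, +1 burnt (F count now 2)
Step 2: +1 fires, +2 burnt (F count now 1)
Step 3: +0 fires, +1 burnt (F count now 0)
Fire out after step 3
Initially T: 21, now '.': 12
Total burnt (originally-T cells now '.'): 3

Answer: 3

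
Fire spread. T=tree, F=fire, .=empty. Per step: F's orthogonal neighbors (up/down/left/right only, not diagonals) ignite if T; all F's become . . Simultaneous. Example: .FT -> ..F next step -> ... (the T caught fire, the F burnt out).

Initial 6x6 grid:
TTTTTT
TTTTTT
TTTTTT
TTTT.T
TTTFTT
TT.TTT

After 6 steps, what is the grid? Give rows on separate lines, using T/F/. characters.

Step 1: 4 trees catch fire, 1 burn out
  TTTTTT
  TTTTTT
  TTTTTT
  TTTF.T
  TTF.FT
  TT.FTT
Step 2: 5 trees catch fire, 4 burn out
  TTTTTT
  TTTTTT
  TTTFTT
  TTF..T
  TF...F
  TT..FT
Step 3: 8 trees catch fire, 5 burn out
  TTTTTT
  TTTFTT
  TTF.FT
  TF...F
  F.....
  TF...F
Step 4: 7 trees catch fire, 8 burn out
  TTTFTT
  TTF.FT
  TF...F
  F.....
  ......
  F.....
Step 5: 5 trees catch fire, 7 burn out
  TTF.FT
  TF...F
  F.....
  ......
  ......
  ......
Step 6: 3 trees catch fire, 5 burn out
  TF...F
  F.....
  ......
  ......
  ......
  ......

TF...F
F.....
......
......
......
......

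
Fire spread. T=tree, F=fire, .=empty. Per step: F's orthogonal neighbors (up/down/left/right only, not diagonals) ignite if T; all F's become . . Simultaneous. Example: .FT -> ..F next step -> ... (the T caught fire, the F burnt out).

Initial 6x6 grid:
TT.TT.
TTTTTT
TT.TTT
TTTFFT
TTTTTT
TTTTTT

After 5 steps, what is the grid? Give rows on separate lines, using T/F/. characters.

Step 1: 6 trees catch fire, 2 burn out
  TT.TT.
  TTTTTT
  TT.FFT
  TTF..F
  TTTFFT
  TTTTTT
Step 2: 8 trees catch fire, 6 burn out
  TT.TT.
  TTTFFT
  TT...F
  TF....
  TTF..F
  TTTFFT
Step 3: 9 trees catch fire, 8 burn out
  TT.FF.
  TTF..F
  TF....
  F.....
  TF....
  TTF..F
Step 4: 4 trees catch fire, 9 burn out
  TT....
  TF....
  F.....
  ......
  F.....
  TF....
Step 5: 3 trees catch fire, 4 burn out
  TF....
  F.....
  ......
  ......
  ......
  F.....

TF....
F.....
......
......
......
F.....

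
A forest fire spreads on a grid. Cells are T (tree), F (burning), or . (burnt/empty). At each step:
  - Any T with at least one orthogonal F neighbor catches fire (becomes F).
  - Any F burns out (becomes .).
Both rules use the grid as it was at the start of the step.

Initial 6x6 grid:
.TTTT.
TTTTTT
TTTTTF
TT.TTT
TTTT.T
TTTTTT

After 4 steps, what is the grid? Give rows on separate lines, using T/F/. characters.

Step 1: 3 trees catch fire, 1 burn out
  .TTTT.
  TTTTTF
  TTTTF.
  TT.TTF
  TTTT.T
  TTTTTT
Step 2: 4 trees catch fire, 3 burn out
  .TTTT.
  TTTTF.
  TTTF..
  TT.TF.
  TTTT.F
  TTTTTT
Step 3: 5 trees catch fire, 4 burn out
  .TTTF.
  TTTF..
  TTF...
  TT.F..
  TTTT..
  TTTTTF
Step 4: 5 trees catch fire, 5 burn out
  .TTF..
  TTF...
  TF....
  TT....
  TTTF..
  TTTTF.

.TTF..
TTF...
TF....
TT....
TTTF..
TTTTF.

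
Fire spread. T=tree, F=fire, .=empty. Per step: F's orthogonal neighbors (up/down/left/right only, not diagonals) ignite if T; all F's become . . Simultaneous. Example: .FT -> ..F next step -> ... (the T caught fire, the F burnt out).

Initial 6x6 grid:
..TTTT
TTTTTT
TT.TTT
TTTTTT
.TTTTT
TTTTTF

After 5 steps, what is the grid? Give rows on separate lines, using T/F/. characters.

Step 1: 2 trees catch fire, 1 burn out
  ..TTTT
  TTTTTT
  TT.TTT
  TTTTTT
  .TTTTF
  TTTTF.
Step 2: 3 trees catch fire, 2 burn out
  ..TTTT
  TTTTTT
  TT.TTT
  TTTTTF
  .TTTF.
  TTTF..
Step 3: 4 trees catch fire, 3 burn out
  ..TTTT
  TTTTTT
  TT.TTF
  TTTTF.
  .TTF..
  TTF...
Step 4: 5 trees catch fire, 4 burn out
  ..TTTT
  TTTTTF
  TT.TF.
  TTTF..
  .TF...
  TF....
Step 5: 6 trees catch fire, 5 burn out
  ..TTTF
  TTTTF.
  TT.F..
  TTF...
  .F....
  F.....

..TTTF
TTTTF.
TT.F..
TTF...
.F....
F.....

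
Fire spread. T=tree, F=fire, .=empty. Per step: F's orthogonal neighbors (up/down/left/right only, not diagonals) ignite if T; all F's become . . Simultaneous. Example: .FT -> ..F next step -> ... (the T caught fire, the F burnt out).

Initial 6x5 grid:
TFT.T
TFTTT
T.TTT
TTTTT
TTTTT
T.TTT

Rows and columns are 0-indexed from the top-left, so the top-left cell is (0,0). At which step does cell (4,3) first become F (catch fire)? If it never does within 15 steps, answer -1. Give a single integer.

Step 1: cell (4,3)='T' (+4 fires, +2 burnt)
Step 2: cell (4,3)='T' (+3 fires, +4 burnt)
Step 3: cell (4,3)='T' (+4 fires, +3 burnt)
Step 4: cell (4,3)='T' (+6 fires, +4 burnt)
Step 5: cell (4,3)='F' (+5 fires, +6 burnt)
  -> target ignites at step 5
Step 6: cell (4,3)='.' (+2 fires, +5 burnt)
Step 7: cell (4,3)='.' (+1 fires, +2 burnt)
Step 8: cell (4,3)='.' (+0 fires, +1 burnt)
  fire out at step 8

5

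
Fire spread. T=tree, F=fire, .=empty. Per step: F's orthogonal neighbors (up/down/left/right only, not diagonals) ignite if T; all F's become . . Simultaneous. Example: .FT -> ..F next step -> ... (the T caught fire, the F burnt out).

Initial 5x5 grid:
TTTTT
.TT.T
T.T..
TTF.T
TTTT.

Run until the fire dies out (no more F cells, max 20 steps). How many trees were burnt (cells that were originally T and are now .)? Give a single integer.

Step 1: +3 fires, +1 burnt (F count now 3)
Step 2: +4 fires, +3 burnt (F count now 4)
Step 3: +4 fires, +4 burnt (F count now 4)
Step 4: +2 fires, +4 burnt (F count now 2)
Step 5: +2 fires, +2 burnt (F count now 2)
Step 6: +1 fires, +2 burnt (F count now 1)
Step 7: +0 fires, +1 burnt (F count now 0)
Fire out after step 7
Initially T: 17, now '.': 24
Total burnt (originally-T cells now '.'): 16

Answer: 16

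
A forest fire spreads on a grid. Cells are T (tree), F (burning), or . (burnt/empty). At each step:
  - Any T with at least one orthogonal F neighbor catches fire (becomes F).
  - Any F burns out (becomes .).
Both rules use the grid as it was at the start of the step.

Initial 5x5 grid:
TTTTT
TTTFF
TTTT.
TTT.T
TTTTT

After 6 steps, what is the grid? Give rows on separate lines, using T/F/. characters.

Step 1: 4 trees catch fire, 2 burn out
  TTTFF
  TTF..
  TTTF.
  TTT.T
  TTTTT
Step 2: 3 trees catch fire, 4 burn out
  TTF..
  TF...
  TTF..
  TTT.T
  TTTTT
Step 3: 4 trees catch fire, 3 burn out
  TF...
  F....
  TF...
  TTF.T
  TTTTT
Step 4: 4 trees catch fire, 4 burn out
  F....
  .....
  F....
  TF..T
  TTFTT
Step 5: 3 trees catch fire, 4 burn out
  .....
  .....
  .....
  F...T
  TF.FT
Step 6: 2 trees catch fire, 3 burn out
  .....
  .....
  .....
  ....T
  F...F

.....
.....
.....
....T
F...F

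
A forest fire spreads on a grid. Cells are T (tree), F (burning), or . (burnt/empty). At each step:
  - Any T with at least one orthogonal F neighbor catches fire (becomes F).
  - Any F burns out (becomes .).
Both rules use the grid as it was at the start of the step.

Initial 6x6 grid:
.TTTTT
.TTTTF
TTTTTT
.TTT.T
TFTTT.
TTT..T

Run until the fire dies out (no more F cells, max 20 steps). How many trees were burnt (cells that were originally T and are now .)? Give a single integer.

Answer: 26

Derivation:
Step 1: +7 fires, +2 burnt (F count now 7)
Step 2: +9 fires, +7 burnt (F count now 9)
Step 3: +8 fires, +9 burnt (F count now 8)
Step 4: +2 fires, +8 burnt (F count now 2)
Step 5: +0 fires, +2 burnt (F count now 0)
Fire out after step 5
Initially T: 27, now '.': 35
Total burnt (originally-T cells now '.'): 26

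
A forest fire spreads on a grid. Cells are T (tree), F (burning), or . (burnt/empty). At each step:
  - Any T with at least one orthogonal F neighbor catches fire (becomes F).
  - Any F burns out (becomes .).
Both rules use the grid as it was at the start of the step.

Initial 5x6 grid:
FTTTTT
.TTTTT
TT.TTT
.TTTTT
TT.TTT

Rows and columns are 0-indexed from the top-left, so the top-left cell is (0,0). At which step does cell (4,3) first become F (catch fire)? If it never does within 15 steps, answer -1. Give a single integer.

Step 1: cell (4,3)='T' (+1 fires, +1 burnt)
Step 2: cell (4,3)='T' (+2 fires, +1 burnt)
Step 3: cell (4,3)='T' (+3 fires, +2 burnt)
Step 4: cell (4,3)='T' (+4 fires, +3 burnt)
Step 5: cell (4,3)='T' (+5 fires, +4 burnt)
Step 6: cell (4,3)='T' (+4 fires, +5 burnt)
Step 7: cell (4,3)='F' (+3 fires, +4 burnt)
  -> target ignites at step 7
Step 8: cell (4,3)='.' (+2 fires, +3 burnt)
Step 9: cell (4,3)='.' (+1 fires, +2 burnt)
Step 10: cell (4,3)='.' (+0 fires, +1 burnt)
  fire out at step 10

7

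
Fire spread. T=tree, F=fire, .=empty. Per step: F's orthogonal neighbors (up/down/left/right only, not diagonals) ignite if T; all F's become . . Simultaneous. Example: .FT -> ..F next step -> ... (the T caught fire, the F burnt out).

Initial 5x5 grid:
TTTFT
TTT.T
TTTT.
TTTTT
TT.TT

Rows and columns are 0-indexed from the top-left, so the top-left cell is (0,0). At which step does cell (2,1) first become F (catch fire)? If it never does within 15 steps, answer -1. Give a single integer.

Step 1: cell (2,1)='T' (+2 fires, +1 burnt)
Step 2: cell (2,1)='T' (+3 fires, +2 burnt)
Step 3: cell (2,1)='T' (+3 fires, +3 burnt)
Step 4: cell (2,1)='F' (+4 fires, +3 burnt)
  -> target ignites at step 4
Step 5: cell (2,1)='.' (+3 fires, +4 burnt)
Step 6: cell (2,1)='.' (+4 fires, +3 burnt)
Step 7: cell (2,1)='.' (+2 fires, +4 burnt)
Step 8: cell (2,1)='.' (+0 fires, +2 burnt)
  fire out at step 8

4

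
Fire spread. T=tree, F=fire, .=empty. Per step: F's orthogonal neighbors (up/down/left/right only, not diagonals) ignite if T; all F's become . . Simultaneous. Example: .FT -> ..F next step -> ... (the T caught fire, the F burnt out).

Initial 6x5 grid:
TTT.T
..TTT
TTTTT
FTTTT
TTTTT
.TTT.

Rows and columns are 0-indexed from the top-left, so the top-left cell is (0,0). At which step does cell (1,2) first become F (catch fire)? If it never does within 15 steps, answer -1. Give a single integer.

Step 1: cell (1,2)='T' (+3 fires, +1 burnt)
Step 2: cell (1,2)='T' (+3 fires, +3 burnt)
Step 3: cell (1,2)='T' (+4 fires, +3 burnt)
Step 4: cell (1,2)='F' (+5 fires, +4 burnt)
  -> target ignites at step 4
Step 5: cell (1,2)='.' (+5 fires, +5 burnt)
Step 6: cell (1,2)='.' (+2 fires, +5 burnt)
Step 7: cell (1,2)='.' (+2 fires, +2 burnt)
Step 8: cell (1,2)='.' (+0 fires, +2 burnt)
  fire out at step 8

4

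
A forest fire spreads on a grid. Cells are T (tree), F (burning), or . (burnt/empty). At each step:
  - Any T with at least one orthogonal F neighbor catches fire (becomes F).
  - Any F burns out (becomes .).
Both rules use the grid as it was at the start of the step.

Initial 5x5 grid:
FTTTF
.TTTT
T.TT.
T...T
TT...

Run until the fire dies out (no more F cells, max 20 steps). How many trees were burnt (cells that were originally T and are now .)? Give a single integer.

Answer: 9

Derivation:
Step 1: +3 fires, +2 burnt (F count now 3)
Step 2: +3 fires, +3 burnt (F count now 3)
Step 3: +2 fires, +3 burnt (F count now 2)
Step 4: +1 fires, +2 burnt (F count now 1)
Step 5: +0 fires, +1 burnt (F count now 0)
Fire out after step 5
Initially T: 14, now '.': 20
Total burnt (originally-T cells now '.'): 9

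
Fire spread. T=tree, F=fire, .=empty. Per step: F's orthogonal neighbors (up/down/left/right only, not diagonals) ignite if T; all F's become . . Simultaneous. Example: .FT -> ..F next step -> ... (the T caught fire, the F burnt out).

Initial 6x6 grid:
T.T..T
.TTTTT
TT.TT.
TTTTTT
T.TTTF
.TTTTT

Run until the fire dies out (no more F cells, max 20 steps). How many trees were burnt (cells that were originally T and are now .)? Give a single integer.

Answer: 26

Derivation:
Step 1: +3 fires, +1 burnt (F count now 3)
Step 2: +3 fires, +3 burnt (F count now 3)
Step 3: +4 fires, +3 burnt (F count now 4)
Step 4: +4 fires, +4 burnt (F count now 4)
Step 5: +4 fires, +4 burnt (F count now 4)
Step 6: +4 fires, +4 burnt (F count now 4)
Step 7: +4 fires, +4 burnt (F count now 4)
Step 8: +0 fires, +4 burnt (F count now 0)
Fire out after step 8
Initially T: 27, now '.': 35
Total burnt (originally-T cells now '.'): 26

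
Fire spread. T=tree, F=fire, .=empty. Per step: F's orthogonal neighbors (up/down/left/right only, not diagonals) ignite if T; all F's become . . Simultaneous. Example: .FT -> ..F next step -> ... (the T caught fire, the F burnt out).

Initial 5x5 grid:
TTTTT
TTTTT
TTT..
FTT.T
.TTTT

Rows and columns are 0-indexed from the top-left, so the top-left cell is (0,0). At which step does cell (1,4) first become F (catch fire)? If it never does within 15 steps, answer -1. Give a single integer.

Step 1: cell (1,4)='T' (+2 fires, +1 burnt)
Step 2: cell (1,4)='T' (+4 fires, +2 burnt)
Step 3: cell (1,4)='T' (+4 fires, +4 burnt)
Step 4: cell (1,4)='T' (+3 fires, +4 burnt)
Step 5: cell (1,4)='T' (+3 fires, +3 burnt)
Step 6: cell (1,4)='F' (+3 fires, +3 burnt)
  -> target ignites at step 6
Step 7: cell (1,4)='.' (+1 fires, +3 burnt)
Step 8: cell (1,4)='.' (+0 fires, +1 burnt)
  fire out at step 8

6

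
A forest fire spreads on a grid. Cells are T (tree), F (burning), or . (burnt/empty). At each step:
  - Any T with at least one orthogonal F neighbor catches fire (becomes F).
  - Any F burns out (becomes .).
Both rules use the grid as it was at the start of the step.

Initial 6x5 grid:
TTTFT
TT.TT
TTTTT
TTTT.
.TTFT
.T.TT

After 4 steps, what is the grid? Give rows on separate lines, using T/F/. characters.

Step 1: 7 trees catch fire, 2 burn out
  TTF.F
  TT.FT
  TTTTT
  TTTF.
  .TF.F
  .T.FT
Step 2: 6 trees catch fire, 7 burn out
  TF...
  TT..F
  TTTFT
  TTF..
  .F...
  .T..F
Step 3: 6 trees catch fire, 6 burn out
  F....
  TF...
  TTF.F
  TF...
  .....
  .F...
Step 4: 3 trees catch fire, 6 burn out
  .....
  F....
  TF...
  F....
  .....
  .....

.....
F....
TF...
F....
.....
.....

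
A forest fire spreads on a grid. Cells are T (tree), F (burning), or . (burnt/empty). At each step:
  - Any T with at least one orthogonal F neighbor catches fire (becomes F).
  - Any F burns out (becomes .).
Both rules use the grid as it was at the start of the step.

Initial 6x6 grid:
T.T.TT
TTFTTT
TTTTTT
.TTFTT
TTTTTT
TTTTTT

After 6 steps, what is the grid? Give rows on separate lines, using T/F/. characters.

Step 1: 8 trees catch fire, 2 burn out
  T.F.TT
  TF.FTT
  TTFFTT
  .TF.FT
  TTTFTT
  TTTTTT
Step 2: 9 trees catch fire, 8 burn out
  T...TT
  F...FT
  TF..FT
  .F...F
  TTF.FT
  TTTFTT
Step 3: 9 trees catch fire, 9 burn out
  F...FT
  .....F
  F....F
  ......
  TF...F
  TTF.FT
Step 4: 4 trees catch fire, 9 burn out
  .....F
  ......
  ......
  ......
  F.....
  TF...F
Step 5: 1 trees catch fire, 4 burn out
  ......
  ......
  ......
  ......
  ......
  F.....
Step 6: 0 trees catch fire, 1 burn out
  ......
  ......
  ......
  ......
  ......
  ......

......
......
......
......
......
......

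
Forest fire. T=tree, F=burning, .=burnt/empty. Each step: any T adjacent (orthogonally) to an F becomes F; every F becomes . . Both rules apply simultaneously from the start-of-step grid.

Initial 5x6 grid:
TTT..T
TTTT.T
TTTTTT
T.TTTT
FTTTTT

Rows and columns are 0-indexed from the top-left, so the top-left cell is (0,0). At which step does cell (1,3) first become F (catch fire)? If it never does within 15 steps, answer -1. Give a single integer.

Step 1: cell (1,3)='T' (+2 fires, +1 burnt)
Step 2: cell (1,3)='T' (+2 fires, +2 burnt)
Step 3: cell (1,3)='T' (+4 fires, +2 burnt)
Step 4: cell (1,3)='T' (+5 fires, +4 burnt)
Step 5: cell (1,3)='T' (+5 fires, +5 burnt)
Step 6: cell (1,3)='F' (+4 fires, +5 burnt)
  -> target ignites at step 6
Step 7: cell (1,3)='.' (+1 fires, +4 burnt)
Step 8: cell (1,3)='.' (+1 fires, +1 burnt)
Step 9: cell (1,3)='.' (+1 fires, +1 burnt)
Step 10: cell (1,3)='.' (+0 fires, +1 burnt)
  fire out at step 10

6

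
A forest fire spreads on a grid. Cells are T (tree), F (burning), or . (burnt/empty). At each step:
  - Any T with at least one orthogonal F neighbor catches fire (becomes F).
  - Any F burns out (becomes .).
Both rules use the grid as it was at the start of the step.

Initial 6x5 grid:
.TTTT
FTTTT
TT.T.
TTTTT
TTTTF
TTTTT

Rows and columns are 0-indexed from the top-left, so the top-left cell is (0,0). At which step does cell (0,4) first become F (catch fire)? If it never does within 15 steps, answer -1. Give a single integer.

Step 1: cell (0,4)='T' (+5 fires, +2 burnt)
Step 2: cell (0,4)='T' (+7 fires, +5 burnt)
Step 3: cell (0,4)='T' (+8 fires, +7 burnt)
Step 4: cell (0,4)='T' (+4 fires, +8 burnt)
Step 5: cell (0,4)='F' (+1 fires, +4 burnt)
  -> target ignites at step 5
Step 6: cell (0,4)='.' (+0 fires, +1 burnt)
  fire out at step 6

5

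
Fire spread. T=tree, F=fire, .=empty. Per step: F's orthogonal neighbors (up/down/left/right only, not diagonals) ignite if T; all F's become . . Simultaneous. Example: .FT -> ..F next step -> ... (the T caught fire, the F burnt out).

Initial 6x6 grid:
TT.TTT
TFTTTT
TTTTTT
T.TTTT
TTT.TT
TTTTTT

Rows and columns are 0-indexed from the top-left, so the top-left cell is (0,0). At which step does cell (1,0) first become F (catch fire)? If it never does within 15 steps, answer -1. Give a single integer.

Step 1: cell (1,0)='F' (+4 fires, +1 burnt)
  -> target ignites at step 1
Step 2: cell (1,0)='.' (+4 fires, +4 burnt)
Step 3: cell (1,0)='.' (+5 fires, +4 burnt)
Step 4: cell (1,0)='.' (+6 fires, +5 burnt)
Step 5: cell (1,0)='.' (+6 fires, +6 burnt)
Step 6: cell (1,0)='.' (+4 fires, +6 burnt)
Step 7: cell (1,0)='.' (+2 fires, +4 burnt)
Step 8: cell (1,0)='.' (+1 fires, +2 burnt)
Step 9: cell (1,0)='.' (+0 fires, +1 burnt)
  fire out at step 9

1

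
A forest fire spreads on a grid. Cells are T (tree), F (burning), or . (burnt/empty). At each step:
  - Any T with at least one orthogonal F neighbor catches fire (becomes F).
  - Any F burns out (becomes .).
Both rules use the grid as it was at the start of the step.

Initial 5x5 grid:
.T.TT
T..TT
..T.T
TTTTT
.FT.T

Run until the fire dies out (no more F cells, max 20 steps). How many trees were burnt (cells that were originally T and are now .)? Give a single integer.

Answer: 13

Derivation:
Step 1: +2 fires, +1 burnt (F count now 2)
Step 2: +2 fires, +2 burnt (F count now 2)
Step 3: +2 fires, +2 burnt (F count now 2)
Step 4: +1 fires, +2 burnt (F count now 1)
Step 5: +2 fires, +1 burnt (F count now 2)
Step 6: +1 fires, +2 burnt (F count now 1)
Step 7: +2 fires, +1 burnt (F count now 2)
Step 8: +1 fires, +2 burnt (F count now 1)
Step 9: +0 fires, +1 burnt (F count now 0)
Fire out after step 9
Initially T: 15, now '.': 23
Total burnt (originally-T cells now '.'): 13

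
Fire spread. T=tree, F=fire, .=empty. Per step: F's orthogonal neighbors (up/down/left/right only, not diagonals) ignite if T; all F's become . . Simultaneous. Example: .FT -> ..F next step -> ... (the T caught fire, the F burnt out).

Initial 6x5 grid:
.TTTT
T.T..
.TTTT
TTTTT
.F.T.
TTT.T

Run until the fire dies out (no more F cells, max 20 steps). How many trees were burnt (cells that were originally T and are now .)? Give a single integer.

Step 1: +2 fires, +1 burnt (F count now 2)
Step 2: +5 fires, +2 burnt (F count now 5)
Step 3: +2 fires, +5 burnt (F count now 2)
Step 4: +4 fires, +2 burnt (F count now 4)
Step 5: +2 fires, +4 burnt (F count now 2)
Step 6: +2 fires, +2 burnt (F count now 2)
Step 7: +1 fires, +2 burnt (F count now 1)
Step 8: +0 fires, +1 burnt (F count now 0)
Fire out after step 8
Initially T: 20, now '.': 28
Total burnt (originally-T cells now '.'): 18

Answer: 18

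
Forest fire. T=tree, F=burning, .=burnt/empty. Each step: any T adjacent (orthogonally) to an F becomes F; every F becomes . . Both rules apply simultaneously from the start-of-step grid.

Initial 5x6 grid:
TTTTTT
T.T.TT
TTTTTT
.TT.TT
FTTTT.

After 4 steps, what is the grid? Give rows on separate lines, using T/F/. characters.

Step 1: 1 trees catch fire, 1 burn out
  TTTTTT
  T.T.TT
  TTTTTT
  .TT.TT
  .FTTT.
Step 2: 2 trees catch fire, 1 burn out
  TTTTTT
  T.T.TT
  TTTTTT
  .FT.TT
  ..FTT.
Step 3: 3 trees catch fire, 2 burn out
  TTTTTT
  T.T.TT
  TFTTTT
  ..F.TT
  ...FT.
Step 4: 3 trees catch fire, 3 burn out
  TTTTTT
  T.T.TT
  F.FTTT
  ....TT
  ....F.

TTTTTT
T.T.TT
F.FTTT
....TT
....F.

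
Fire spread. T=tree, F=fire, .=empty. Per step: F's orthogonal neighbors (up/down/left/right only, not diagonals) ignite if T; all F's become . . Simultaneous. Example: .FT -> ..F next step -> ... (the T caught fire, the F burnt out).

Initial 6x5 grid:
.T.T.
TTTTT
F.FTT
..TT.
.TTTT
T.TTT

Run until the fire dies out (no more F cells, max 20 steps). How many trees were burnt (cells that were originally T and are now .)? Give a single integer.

Answer: 18

Derivation:
Step 1: +4 fires, +2 burnt (F count now 4)
Step 2: +5 fires, +4 burnt (F count now 5)
Step 3: +6 fires, +5 burnt (F count now 6)
Step 4: +2 fires, +6 burnt (F count now 2)
Step 5: +1 fires, +2 burnt (F count now 1)
Step 6: +0 fires, +1 burnt (F count now 0)
Fire out after step 6
Initially T: 19, now '.': 29
Total burnt (originally-T cells now '.'): 18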